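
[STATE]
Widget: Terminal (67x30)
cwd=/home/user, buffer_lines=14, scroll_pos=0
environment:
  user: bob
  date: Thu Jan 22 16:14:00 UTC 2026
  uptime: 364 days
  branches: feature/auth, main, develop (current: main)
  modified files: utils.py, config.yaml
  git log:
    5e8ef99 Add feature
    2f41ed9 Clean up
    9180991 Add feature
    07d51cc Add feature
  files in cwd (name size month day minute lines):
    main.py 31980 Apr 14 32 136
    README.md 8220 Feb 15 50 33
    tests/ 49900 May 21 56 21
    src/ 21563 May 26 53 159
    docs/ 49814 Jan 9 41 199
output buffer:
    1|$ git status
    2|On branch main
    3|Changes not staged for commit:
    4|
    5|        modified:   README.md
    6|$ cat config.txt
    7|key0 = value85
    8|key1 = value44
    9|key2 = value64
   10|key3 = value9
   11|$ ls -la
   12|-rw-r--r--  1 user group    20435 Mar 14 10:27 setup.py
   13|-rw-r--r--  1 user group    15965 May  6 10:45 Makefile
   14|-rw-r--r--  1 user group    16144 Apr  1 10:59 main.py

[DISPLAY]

$ git status                                                       
On branch main                                                     
Changes not staged for commit:                                     
                                                                   
        modified:   README.md                                      
$ cat config.txt                                                   
key0 = value85                                                     
key1 = value44                                                     
key2 = value64                                                     
key3 = value9                                                      
$ ls -la                                                           
-rw-r--r--  1 user group    20435 Mar 14 10:27 setup.py            
-rw-r--r--  1 user group    15965 May  6 10:45 Makefile            
-rw-r--r--  1 user group    16144 Apr  1 10:59 main.py             
$ █                                                                
                                                                   
                                                                   
                                                                   
                                                                   
                                                                   
                                                                   
                                                                   
                                                                   
                                                                   
                                                                   
                                                                   
                                                                   
                                                                   
                                                                   
                                                                   


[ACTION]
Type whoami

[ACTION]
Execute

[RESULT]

$ git status                                                       
On branch main                                                     
Changes not staged for commit:                                     
                                                                   
        modified:   README.md                                      
$ cat config.txt                                                   
key0 = value85                                                     
key1 = value44                                                     
key2 = value64                                                     
key3 = value9                                                      
$ ls -la                                                           
-rw-r--r--  1 user group    20435 Mar 14 10:27 setup.py            
-rw-r--r--  1 user group    15965 May  6 10:45 Makefile            
-rw-r--r--  1 user group    16144 Apr  1 10:59 main.py             
$ whoami                                                           
bob                                                                
$ █                                                                
                                                                   
                                                                   
                                                                   
                                                                   
                                                                   
                                                                   
                                                                   
                                                                   
                                                                   
                                                                   
                                                                   
                                                                   
                                                                   


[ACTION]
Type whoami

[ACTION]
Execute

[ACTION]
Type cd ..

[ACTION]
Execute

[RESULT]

$ git status                                                       
On branch main                                                     
Changes not staged for commit:                                     
                                                                   
        modified:   README.md                                      
$ cat config.txt                                                   
key0 = value85                                                     
key1 = value44                                                     
key2 = value64                                                     
key3 = value9                                                      
$ ls -la                                                           
-rw-r--r--  1 user group    20435 Mar 14 10:27 setup.py            
-rw-r--r--  1 user group    15965 May  6 10:45 Makefile            
-rw-r--r--  1 user group    16144 Apr  1 10:59 main.py             
$ whoami                                                           
bob                                                                
$ whoami                                                           
bob                                                                
$ cd ..                                                            
                                                                   
$ █                                                                
                                                                   
                                                                   
                                                                   
                                                                   
                                                                   
                                                                   
                                                                   
                                                                   
                                                                   


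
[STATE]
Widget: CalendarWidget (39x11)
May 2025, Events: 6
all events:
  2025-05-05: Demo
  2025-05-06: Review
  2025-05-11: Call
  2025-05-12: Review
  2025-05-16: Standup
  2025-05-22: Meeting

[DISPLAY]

                May 2025               
Mo Tu We Th Fr Sa Su                   
          1  2  3  4                   
 5*  6*  7  8  9 10 11*                
12* 13 14 15 16* 17 18                 
19 20 21 22* 23 24 25                  
26 27 28 29 30 31                      
                                       
                                       
                                       
                                       


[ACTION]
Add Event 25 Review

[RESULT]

                May 2025               
Mo Tu We Th Fr Sa Su                   
          1  2  3  4                   
 5*  6*  7  8  9 10 11*                
12* 13 14 15 16* 17 18                 
19 20 21 22* 23 24 25*                 
26 27 28 29 30 31                      
                                       
                                       
                                       
                                       


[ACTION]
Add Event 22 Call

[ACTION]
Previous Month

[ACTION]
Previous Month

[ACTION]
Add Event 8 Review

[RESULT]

               March 2025              
Mo Tu We Th Fr Sa Su                   
                1  2                   
 3  4  5  6  7  8*  9                  
10 11 12 13 14 15 16                   
17 18 19 20 21 22 23                   
24 25 26 27 28 29 30                   
31                                     
                                       
                                       
                                       


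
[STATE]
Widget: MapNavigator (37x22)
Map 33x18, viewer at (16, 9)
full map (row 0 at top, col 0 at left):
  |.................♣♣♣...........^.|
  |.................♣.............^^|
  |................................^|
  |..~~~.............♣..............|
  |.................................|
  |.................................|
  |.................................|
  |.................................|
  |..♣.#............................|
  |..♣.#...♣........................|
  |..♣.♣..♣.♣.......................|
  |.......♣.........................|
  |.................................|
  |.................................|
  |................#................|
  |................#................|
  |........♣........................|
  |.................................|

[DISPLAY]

                                     
                                     
  .................♣♣♣...........^.  
  .................♣.............^^  
  ................................^  
  ..~~~.............♣..............  
  .................................  
  .................................  
  .................................  
  .................................  
  ..♣.#............................  
  ..♣.#...♣.......@................  
  ..♣.♣..♣.♣.......................  
  .......♣.........................  
  .................................  
  .................................  
  ................#................  
  ................#................  
  ........♣........................  
  .................................  
                                     
                                     


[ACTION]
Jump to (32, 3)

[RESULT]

                                     
                                     
                                     
                                     
                                     
                                     
                                     
                                     
...♣♣♣...........^.                  
...♣.............^^                  
..................^                  
....♣.............@                  
...................                  
...................                  
...................                  
...................                  
...................                  
...................                  
...................                  
...................                  
...................                  
...................                  


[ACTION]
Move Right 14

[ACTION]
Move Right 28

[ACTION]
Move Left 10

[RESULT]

                                     
                                     
                                     
                                     
                                     
                                     
                                     
                                     
.............♣♣♣...........^.        
.............♣.............^^        
............................^        
~.............♣...@..........        
.............................        
.............................        
.............................        
.............................        
#............................        
#...♣........................        
♣..♣.♣.......................        
...♣.........................        
.............................        
.............................        


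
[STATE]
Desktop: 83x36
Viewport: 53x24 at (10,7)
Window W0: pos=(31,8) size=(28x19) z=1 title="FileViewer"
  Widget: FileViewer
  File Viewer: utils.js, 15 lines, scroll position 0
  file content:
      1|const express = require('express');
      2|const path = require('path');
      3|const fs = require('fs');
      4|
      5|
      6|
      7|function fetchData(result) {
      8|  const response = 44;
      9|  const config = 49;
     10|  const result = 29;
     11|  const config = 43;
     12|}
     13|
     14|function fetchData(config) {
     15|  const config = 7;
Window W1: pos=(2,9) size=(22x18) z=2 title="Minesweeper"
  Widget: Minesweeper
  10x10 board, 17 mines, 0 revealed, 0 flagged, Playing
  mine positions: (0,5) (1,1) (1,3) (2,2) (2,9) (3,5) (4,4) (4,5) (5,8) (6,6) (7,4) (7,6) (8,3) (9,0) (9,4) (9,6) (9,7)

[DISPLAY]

                                                     
                     ┏━━━━━━━━━━━━━━━━━━━━━━━━━━┓    
━━━━━━━━━━━━━┓       ┃ FileViewer               ┃    
eeper        ┃       ┠──────────────────────────┨    
─────────────┨       ┃const express = require('▲┃    
■■■          ┃       ┃const path = require('pat█┃    
■■■          ┃       ┃const fs = require('fs');░┃    
■■■          ┃       ┃                         ░┃    
■■■          ┃       ┃                         ░┃    
■■■          ┃       ┃                         ░┃    
■■■          ┃       ┃function fetchData(result░┃    
■■■          ┃       ┃  const response = 44;   ░┃    
■■■          ┃       ┃  const config = 49;     ░┃    
■■■          ┃       ┃  const result = 29;     ░┃    
■■■          ┃       ┃  const config = 43;     ░┃    
             ┃       ┃}                        ░┃    
             ┃       ┃                         ░┃    
             ┃       ┃function fetchData(config░┃    
             ┃       ┃  const config = 7;      ▼┃    
━━━━━━━━━━━━━┛       ┗━━━━━━━━━━━━━━━━━━━━━━━━━━┛    
                                                     
                                                     
                                                     
                                                     


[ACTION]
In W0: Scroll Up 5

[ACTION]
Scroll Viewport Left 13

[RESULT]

                                                     
                               ┏━━━━━━━━━━━━━━━━━━━━━
  ┏━━━━━━━━━━━━━━━━━━━━┓       ┃ FileViewer          
  ┃ Minesweeper        ┃       ┠─────────────────────
  ┠────────────────────┨       ┃const express = requi
  ┃■■■■■■■■■■          ┃       ┃const path = require(
  ┃■■■■■■■■■■          ┃       ┃const fs = require('f
  ┃■■■■■■■■■■          ┃       ┃                     
  ┃■■■■■■■■■■          ┃       ┃                     
  ┃■■■■■■■■■■          ┃       ┃                     
  ┃■■■■■■■■■■          ┃       ┃function fetchData(re
  ┃■■■■■■■■■■          ┃       ┃  const response = 44
  ┃■■■■■■■■■■          ┃       ┃  const config = 49; 
  ┃■■■■■■■■■■          ┃       ┃  const result = 29; 
  ┃■■■■■■■■■■          ┃       ┃  const config = 43; 
  ┃                    ┃       ┃}                    
  ┃                    ┃       ┃                     
  ┃                    ┃       ┃function fetchData(co
  ┃                    ┃       ┃  const config = 7;  
  ┗━━━━━━━━━━━━━━━━━━━━┛       ┗━━━━━━━━━━━━━━━━━━━━━
                                                     
                                                     
                                                     
                                                     


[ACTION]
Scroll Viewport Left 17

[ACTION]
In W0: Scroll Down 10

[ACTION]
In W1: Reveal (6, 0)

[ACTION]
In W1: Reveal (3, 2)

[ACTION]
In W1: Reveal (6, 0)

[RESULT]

                                                     
                               ┏━━━━━━━━━━━━━━━━━━━━━
  ┏━━━━━━━━━━━━━━━━━━━━┓       ┃ FileViewer          
  ┃ Minesweeper        ┃       ┠─────────────────────
  ┠────────────────────┨       ┃const express = requi
  ┃■■■■■■■■■■          ┃       ┃const path = require(
  ┃■■■■■■■■■■          ┃       ┃const fs = require('f
  ┃12■■■■■■■■          ┃       ┃                     
  ┃ 112■■■■■■          ┃       ┃                     
  ┃   1■■■■■■          ┃       ┃                     
  ┃   1■■■■■■          ┃       ┃function fetchData(re
  ┃   1■■■■■■          ┃       ┃  const response = 44
  ┃  12■■■■■■          ┃       ┃  const config = 49; 
  ┃111■■■■■■■          ┃       ┃  const result = 29; 
  ┃■■■■■■■■■■          ┃       ┃  const config = 43; 
  ┃                    ┃       ┃}                    
  ┃                    ┃       ┃                     
  ┃                    ┃       ┃function fetchData(co
  ┃                    ┃       ┃  const config = 7;  
  ┗━━━━━━━━━━━━━━━━━━━━┛       ┗━━━━━━━━━━━━━━━━━━━━━
                                                     
                                                     
                                                     
                                                     


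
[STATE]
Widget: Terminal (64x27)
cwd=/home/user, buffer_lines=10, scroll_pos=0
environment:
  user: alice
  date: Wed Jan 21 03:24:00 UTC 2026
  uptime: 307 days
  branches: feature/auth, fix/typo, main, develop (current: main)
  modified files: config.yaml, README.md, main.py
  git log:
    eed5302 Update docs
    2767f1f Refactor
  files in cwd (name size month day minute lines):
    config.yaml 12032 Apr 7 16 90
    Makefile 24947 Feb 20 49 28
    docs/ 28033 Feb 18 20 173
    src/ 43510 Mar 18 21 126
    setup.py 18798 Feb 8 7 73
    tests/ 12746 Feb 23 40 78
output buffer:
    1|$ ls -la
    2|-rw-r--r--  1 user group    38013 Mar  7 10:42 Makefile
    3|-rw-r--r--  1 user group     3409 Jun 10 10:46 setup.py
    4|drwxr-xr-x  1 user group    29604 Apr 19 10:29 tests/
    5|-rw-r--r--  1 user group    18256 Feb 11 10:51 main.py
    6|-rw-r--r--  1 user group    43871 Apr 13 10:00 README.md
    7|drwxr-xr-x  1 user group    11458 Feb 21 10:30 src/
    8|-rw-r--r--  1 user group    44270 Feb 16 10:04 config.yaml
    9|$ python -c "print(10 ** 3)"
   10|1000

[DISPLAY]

$ ls -la                                                        
-rw-r--r--  1 user group    38013 Mar  7 10:42 Makefile         
-rw-r--r--  1 user group     3409 Jun 10 10:46 setup.py         
drwxr-xr-x  1 user group    29604 Apr 19 10:29 tests/           
-rw-r--r--  1 user group    18256 Feb 11 10:51 main.py          
-rw-r--r--  1 user group    43871 Apr 13 10:00 README.md        
drwxr-xr-x  1 user group    11458 Feb 21 10:30 src/             
-rw-r--r--  1 user group    44270 Feb 16 10:04 config.yaml      
$ python -c "print(10 ** 3)"                                    
1000                                                            
$ █                                                             
                                                                
                                                                
                                                                
                                                                
                                                                
                                                                
                                                                
                                                                
                                                                
                                                                
                                                                
                                                                
                                                                
                                                                
                                                                
                                                                


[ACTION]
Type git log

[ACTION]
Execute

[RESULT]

$ ls -la                                                        
-rw-r--r--  1 user group    38013 Mar  7 10:42 Makefile         
-rw-r--r--  1 user group     3409 Jun 10 10:46 setup.py         
drwxr-xr-x  1 user group    29604 Apr 19 10:29 tests/           
-rw-r--r--  1 user group    18256 Feb 11 10:51 main.py          
-rw-r--r--  1 user group    43871 Apr 13 10:00 README.md        
drwxr-xr-x  1 user group    11458 Feb 21 10:30 src/             
-rw-r--r--  1 user group    44270 Feb 16 10:04 config.yaml      
$ python -c "print(10 ** 3)"                                    
1000                                                            
$ git log                                                       
eed5302 Update docs                                             
2767f1f Refactor                                                
$ █                                                             
                                                                
                                                                
                                                                
                                                                
                                                                
                                                                
                                                                
                                                                
                                                                
                                                                
                                                                
                                                                
                                                                


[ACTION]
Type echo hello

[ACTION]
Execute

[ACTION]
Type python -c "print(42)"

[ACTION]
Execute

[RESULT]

$ ls -la                                                        
-rw-r--r--  1 user group    38013 Mar  7 10:42 Makefile         
-rw-r--r--  1 user group     3409 Jun 10 10:46 setup.py         
drwxr-xr-x  1 user group    29604 Apr 19 10:29 tests/           
-rw-r--r--  1 user group    18256 Feb 11 10:51 main.py          
-rw-r--r--  1 user group    43871 Apr 13 10:00 README.md        
drwxr-xr-x  1 user group    11458 Feb 21 10:30 src/             
-rw-r--r--  1 user group    44270 Feb 16 10:04 config.yaml      
$ python -c "print(10 ** 3)"                                    
1000                                                            
$ git log                                                       
eed5302 Update docs                                             
2767f1f Refactor                                                
$ echo hello                                                    
hello                                                           
$ python -c "print(42)"                                         
42                                                              
$ █                                                             
                                                                
                                                                
                                                                
                                                                
                                                                
                                                                
                                                                
                                                                
                                                                


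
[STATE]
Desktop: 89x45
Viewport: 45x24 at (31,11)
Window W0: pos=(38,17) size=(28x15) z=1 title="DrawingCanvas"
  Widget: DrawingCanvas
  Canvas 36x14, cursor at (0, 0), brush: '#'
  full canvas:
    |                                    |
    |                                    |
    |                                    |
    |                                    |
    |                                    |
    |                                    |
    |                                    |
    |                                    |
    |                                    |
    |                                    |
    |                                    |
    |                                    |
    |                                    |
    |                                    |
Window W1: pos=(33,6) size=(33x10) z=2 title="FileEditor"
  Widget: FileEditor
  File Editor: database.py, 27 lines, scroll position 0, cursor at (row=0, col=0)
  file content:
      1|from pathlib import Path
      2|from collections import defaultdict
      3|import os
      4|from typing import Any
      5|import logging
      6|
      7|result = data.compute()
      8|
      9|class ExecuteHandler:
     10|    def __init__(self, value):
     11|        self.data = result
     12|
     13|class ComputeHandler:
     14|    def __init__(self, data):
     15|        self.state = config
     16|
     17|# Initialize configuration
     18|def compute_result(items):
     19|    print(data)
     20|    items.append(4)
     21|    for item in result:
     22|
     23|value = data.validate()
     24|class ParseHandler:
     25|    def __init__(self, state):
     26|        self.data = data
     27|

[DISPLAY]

  ┃import os                     ░┃          
  ┃from typing import Any        ░┃          
  ┃import logging                ░┃          
  ┃                              ▼┃          
  ┗━━━━━━━━━━━━━━━━━━━━━━━━━━━━━━━┛          
                                             
       ┏━━━━━━━━━━━━━━━━━━━━━━━━━━┓          
       ┃ DrawingCanvas            ┃          
       ┠──────────────────────────┨          
       ┃+                         ┃          
       ┃                          ┃          
       ┃                          ┃          
       ┃                          ┃          
       ┃                          ┃          
       ┃                          ┃          
       ┃                          ┃          
       ┃                          ┃          
       ┃                          ┃          
       ┃                          ┃          
       ┃                          ┃          
       ┗━━━━━━━━━━━━━━━━━━━━━━━━━━┛          
                                             
                                             
                                             


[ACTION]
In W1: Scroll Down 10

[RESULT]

  ┃class ComputeHandler:         █┃          
  ┃    def __init__(self, data): ░┃          
  ┃        self.state = config   ░┃          
  ┃                              ▼┃          
  ┗━━━━━━━━━━━━━━━━━━━━━━━━━━━━━━━┛          
                                             
       ┏━━━━━━━━━━━━━━━━━━━━━━━━━━┓          
       ┃ DrawingCanvas            ┃          
       ┠──────────────────────────┨          
       ┃+                         ┃          
       ┃                          ┃          
       ┃                          ┃          
       ┃                          ┃          
       ┃                          ┃          
       ┃                          ┃          
       ┃                          ┃          
       ┃                          ┃          
       ┃                          ┃          
       ┃                          ┃          
       ┃                          ┃          
       ┗━━━━━━━━━━━━━━━━━━━━━━━━━━┛          
                                             
                                             
                                             


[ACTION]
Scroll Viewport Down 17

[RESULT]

       ┃                          ┃          
       ┃                          ┃          
       ┃                          ┃          
       ┃                          ┃          
       ┃                          ┃          
       ┃                          ┃          
       ┃                          ┃          
       ┃                          ┃          
       ┃                          ┃          
       ┃                          ┃          
       ┗━━━━━━━━━━━━━━━━━━━━━━━━━━┛          
                                             
                                             
                                             
                                             
                                             
                                             
                                             
                                             
                                             
                                             
                                             
                                             
                                             


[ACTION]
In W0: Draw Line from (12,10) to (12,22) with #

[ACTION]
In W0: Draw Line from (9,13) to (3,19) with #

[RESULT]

       ┃                          ┃          
       ┃                          ┃          
       ┃                   #      ┃          
       ┃                  #       ┃          
       ┃                 #        ┃          
       ┃                #         ┃          
       ┃               #          ┃          
       ┃              #           ┃          
       ┃             #            ┃          
       ┃                          ┃          
       ┗━━━━━━━━━━━━━━━━━━━━━━━━━━┛          
                                             
                                             
                                             
                                             
                                             
                                             
                                             
                                             
                                             
                                             
                                             
                                             
                                             


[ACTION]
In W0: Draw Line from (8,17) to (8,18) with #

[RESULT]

       ┃                          ┃          
       ┃                          ┃          
       ┃                   #      ┃          
       ┃                  #       ┃          
       ┃                 #        ┃          
       ┃                #         ┃          
       ┃               #          ┃          
       ┃              #  ##       ┃          
       ┃             #            ┃          
       ┃                          ┃          
       ┗━━━━━━━━━━━━━━━━━━━━━━━━━━┛          
                                             
                                             
                                             
                                             
                                             
                                             
                                             
                                             
                                             
                                             
                                             
                                             
                                             


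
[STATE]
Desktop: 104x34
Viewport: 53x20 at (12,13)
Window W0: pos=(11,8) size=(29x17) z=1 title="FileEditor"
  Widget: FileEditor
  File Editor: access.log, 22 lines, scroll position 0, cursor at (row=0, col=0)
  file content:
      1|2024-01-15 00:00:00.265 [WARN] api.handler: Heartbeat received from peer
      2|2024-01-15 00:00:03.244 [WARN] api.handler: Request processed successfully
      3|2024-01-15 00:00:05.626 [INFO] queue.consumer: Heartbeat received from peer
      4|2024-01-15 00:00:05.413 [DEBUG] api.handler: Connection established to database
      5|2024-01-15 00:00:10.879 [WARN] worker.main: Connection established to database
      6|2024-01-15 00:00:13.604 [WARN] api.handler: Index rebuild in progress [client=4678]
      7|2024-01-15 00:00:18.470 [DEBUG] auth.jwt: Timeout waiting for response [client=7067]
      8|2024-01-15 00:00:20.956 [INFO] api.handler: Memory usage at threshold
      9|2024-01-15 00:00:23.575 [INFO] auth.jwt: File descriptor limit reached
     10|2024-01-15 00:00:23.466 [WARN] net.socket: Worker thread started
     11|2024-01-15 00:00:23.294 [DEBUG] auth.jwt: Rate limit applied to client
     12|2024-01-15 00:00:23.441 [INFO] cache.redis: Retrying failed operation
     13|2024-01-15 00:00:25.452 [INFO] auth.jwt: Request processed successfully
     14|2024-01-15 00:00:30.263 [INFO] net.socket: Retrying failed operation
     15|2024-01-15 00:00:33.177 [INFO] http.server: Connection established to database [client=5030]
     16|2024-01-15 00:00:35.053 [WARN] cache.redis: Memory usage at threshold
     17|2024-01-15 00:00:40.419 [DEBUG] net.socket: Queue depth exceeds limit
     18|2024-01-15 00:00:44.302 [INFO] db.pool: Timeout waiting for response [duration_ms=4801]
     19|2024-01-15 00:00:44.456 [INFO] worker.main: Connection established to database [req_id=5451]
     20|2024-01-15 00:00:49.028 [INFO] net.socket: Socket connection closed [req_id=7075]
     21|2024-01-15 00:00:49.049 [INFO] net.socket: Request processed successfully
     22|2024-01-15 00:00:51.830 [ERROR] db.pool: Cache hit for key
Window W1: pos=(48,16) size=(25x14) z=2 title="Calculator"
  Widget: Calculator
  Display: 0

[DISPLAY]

2024-01-15 00:00:05.626 [I░┃                         
2024-01-15 00:00:05.413 [D░┃                         
2024-01-15 00:00:10.879 [W░┃                         
2024-01-15 00:00:13.604 [W░┃        ┏━━━━━━━━━━━━━━━━
2024-01-15 00:00:18.470 [D░┃        ┃ Calculator     
2024-01-15 00:00:20.956 [I░┃        ┠────────────────
2024-01-15 00:00:23.575 [I░┃        ┃                
2024-01-15 00:00:23.466 [W░┃        ┃┌───┬───┬───┬───
2024-01-15 00:00:23.294 [D░┃        ┃│ 7 │ 8 │ 9 │ ÷ 
2024-01-15 00:00:23.441 [I░┃        ┃├───┼───┼───┼───
2024-01-15 00:00:25.452 [I▼┃        ┃│ 4 │ 5 │ 6 │ × 
━━━━━━━━━━━━━━━━━━━━━━━━━━━┛        ┃├───┼───┼───┼───
                                    ┃│ 1 │ 2 │ 3 │ - 
                                    ┃├───┼───┼───┼───
                                    ┃│ 0 │ . │ = │ + 
                                    ┃└───┴───┴───┴───
                                    ┗━━━━━━━━━━━━━━━━
                                                     
                                                     
                                                     


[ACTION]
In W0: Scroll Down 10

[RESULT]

2024-01-15 00:00:23.441 [I░┃                         
2024-01-15 00:00:25.452 [I░┃                         
2024-01-15 00:00:30.263 [I░┃                         
2024-01-15 00:00:33.177 [I░┃        ┏━━━━━━━━━━━━━━━━
2024-01-15 00:00:35.053 [W░┃        ┃ Calculator     
2024-01-15 00:00:40.419 [D░┃        ┠────────────────
2024-01-15 00:00:44.302 [I░┃        ┃                
2024-01-15 00:00:44.456 [I░┃        ┃┌───┬───┬───┬───
2024-01-15 00:00:49.028 [I░┃        ┃│ 7 │ 8 │ 9 │ ÷ 
2024-01-15 00:00:49.049 [I█┃        ┃├───┼───┼───┼───
2024-01-15 00:00:51.830 [E▼┃        ┃│ 4 │ 5 │ 6 │ × 
━━━━━━━━━━━━━━━━━━━━━━━━━━━┛        ┃├───┼───┼───┼───
                                    ┃│ 1 │ 2 │ 3 │ - 
                                    ┃├───┼───┼───┼───
                                    ┃│ 0 │ . │ = │ + 
                                    ┃└───┴───┴───┴───
                                    ┗━━━━━━━━━━━━━━━━
                                                     
                                                     
                                                     


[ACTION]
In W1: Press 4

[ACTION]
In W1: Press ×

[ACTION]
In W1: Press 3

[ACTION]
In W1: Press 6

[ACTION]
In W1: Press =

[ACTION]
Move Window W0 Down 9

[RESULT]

                                                     
                                                     
                                                     
                                    ┏━━━━━━━━━━━━━━━━
━━━━━━━━━━━━━━━━━━━━━━━━━━━┓        ┃ Calculator     
 FileEditor                ┃        ┠────────────────
───────────────────────────┨        ┃                
2024-01-15 00:00:23.466 [W▲┃        ┃┌───┬───┬───┬───
2024-01-15 00:00:23.294 [D░┃        ┃│ 7 │ 8 │ 9 │ ÷ 
2024-01-15 00:00:23.441 [I░┃        ┃├───┼───┼───┼───
2024-01-15 00:00:25.452 [I░┃        ┃│ 4 │ 5 │ 6 │ × 
2024-01-15 00:00:30.263 [I░┃        ┃├───┼───┼───┼───
2024-01-15 00:00:33.177 [I░┃        ┃│ 1 │ 2 │ 3 │ - 
2024-01-15 00:00:35.053 [W░┃        ┃├───┼───┼───┼───
2024-01-15 00:00:40.419 [D░┃        ┃│ 0 │ . │ = │ + 
2024-01-15 00:00:44.302 [I░┃        ┃└───┴───┴───┴───
2024-01-15 00:00:44.456 [I░┃        ┗━━━━━━━━━━━━━━━━
2024-01-15 00:00:49.028 [I░┃                         
2024-01-15 00:00:49.049 [I█┃                         
2024-01-15 00:00:51.830 [E▼┃                         
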